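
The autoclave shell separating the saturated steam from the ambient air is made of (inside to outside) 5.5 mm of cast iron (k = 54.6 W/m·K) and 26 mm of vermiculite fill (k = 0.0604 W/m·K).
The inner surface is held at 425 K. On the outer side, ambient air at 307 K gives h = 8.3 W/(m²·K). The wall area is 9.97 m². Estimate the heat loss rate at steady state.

Q ≈ 2130 W

Thermal resistances in series:
R_cast iron = L/(kA) = 0.0055/(54.6×9.97) = 1.01×10^-5 K/W
R_vermiculite fill = L/(kA) = 0.026/(0.0604×9.97) = 0.04318 K/W
R_outer film = 1/(h_o·A) = 1/(8.3×9.97) = 0.01208 K/W
R_total = 0.05527 K/W
Q = ΔT / R_total = 118 / 0.05527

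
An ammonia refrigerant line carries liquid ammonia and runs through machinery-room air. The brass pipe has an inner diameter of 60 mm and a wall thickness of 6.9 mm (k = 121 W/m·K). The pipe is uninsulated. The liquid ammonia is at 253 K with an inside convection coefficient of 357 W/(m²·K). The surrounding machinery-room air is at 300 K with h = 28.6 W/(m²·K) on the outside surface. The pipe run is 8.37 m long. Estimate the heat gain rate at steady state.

Q ≈ 2370 W

Treating each annulus and film as a series resistance:
R_inner film = 1/(h_i·2πr₁L) = 1/(357×2π×0.03×8.37) = 0.001775 K/W
R_brass pipe wall = ln(36.9/30)/(2π×121×8.37) = 3.253×10^-5 K/W
R_outer film = 1/(h_o·2πr_oL) = 1/(28.6×2π×0.0369×8.37) = 0.01802 K/W
R_total = 0.01983 K/W
Q = ΔT/R_total = 47/0.01983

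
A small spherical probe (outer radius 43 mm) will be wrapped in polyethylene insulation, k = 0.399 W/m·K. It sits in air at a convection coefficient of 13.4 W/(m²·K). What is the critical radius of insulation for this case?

r_cr ≈ 59.6 mm

For a sphere r_cr = 2k/h = 2×0.399/13.4
r_cr = 59.6 mm; since the bare radius (43 mm) is below r_cr, adding a thin layer of insulation will *increase* heat loss.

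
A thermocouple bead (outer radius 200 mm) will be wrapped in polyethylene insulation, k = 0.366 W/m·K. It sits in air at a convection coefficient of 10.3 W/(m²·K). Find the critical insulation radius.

r_cr ≈ 71.1 mm

For a sphere r_cr = 2k/h = 2×0.366/10.3
r_cr = 71.1 mm; since the bare radius (200 mm) is above r_cr, any added insulation will reduce heat loss.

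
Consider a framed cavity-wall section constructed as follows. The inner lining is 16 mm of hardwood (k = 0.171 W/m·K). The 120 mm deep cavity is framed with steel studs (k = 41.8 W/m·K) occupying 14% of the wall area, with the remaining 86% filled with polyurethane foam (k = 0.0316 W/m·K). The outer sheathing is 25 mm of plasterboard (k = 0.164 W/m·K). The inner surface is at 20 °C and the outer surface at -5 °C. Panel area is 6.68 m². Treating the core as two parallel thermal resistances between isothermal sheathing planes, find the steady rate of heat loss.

Q ≈ 627 W

Sheathing layers in series; stud and cavity paths in parallel between them.
R_inner = 0.016/(0.171×6.68) = 0.01401 K/W
R_stud  = 0.12/(41.8×0.14×6.68) = 0.00307 K/W
R_cav   = 0.12/(0.0316×0.86×6.68) = 0.661 K/W
1/R_core = 1/R_stud + 1/R_cav → R_core = 0.003056 K/W
R_outer = 0.025/(0.164×6.68) = 0.02282 K/W
R_total = 0.03988 K/W
Q = ΔT/R_total = 25/0.03988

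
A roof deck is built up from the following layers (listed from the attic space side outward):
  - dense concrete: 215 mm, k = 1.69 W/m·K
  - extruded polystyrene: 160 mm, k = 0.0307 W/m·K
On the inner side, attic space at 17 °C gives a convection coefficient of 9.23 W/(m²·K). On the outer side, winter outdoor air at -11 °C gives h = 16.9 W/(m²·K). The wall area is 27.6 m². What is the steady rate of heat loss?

Treating each layer as a thermal resistance in series:
R_inner film = 1/(h_i·A) = 1/(9.23×27.6) = 0.003925 K/W
R_dense concrete = L/(kA) = 0.215/(1.69×27.6) = 0.004609 K/W
R_extruded polystyrene = L/(kA) = 0.16/(0.0307×27.6) = 0.1888 K/W
R_outer film = 1/(h_o·A) = 1/(16.9×27.6) = 0.002144 K/W
R_total = 0.1995 K/W
Q = ΔT / R_total = 28 / 0.1995

Q ≈ 140 W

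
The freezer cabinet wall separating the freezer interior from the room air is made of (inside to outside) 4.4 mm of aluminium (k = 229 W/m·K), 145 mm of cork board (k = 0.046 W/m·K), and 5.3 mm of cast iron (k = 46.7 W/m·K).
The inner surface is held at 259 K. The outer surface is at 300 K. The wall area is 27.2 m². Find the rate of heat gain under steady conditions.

Q ≈ 354 W

Series thermal resistances:
R_aluminium = L/(kA) = 0.0044/(229×27.2) = 7.064×10^-7 K/W
R_cork board = L/(kA) = 0.145/(0.046×27.2) = 0.1159 K/W
R_cast iron = L/(kA) = 0.0053/(46.7×27.2) = 4.172×10^-6 K/W
R_total = 0.1159 K/W
Q = ΔT / R_total = 41 / 0.1159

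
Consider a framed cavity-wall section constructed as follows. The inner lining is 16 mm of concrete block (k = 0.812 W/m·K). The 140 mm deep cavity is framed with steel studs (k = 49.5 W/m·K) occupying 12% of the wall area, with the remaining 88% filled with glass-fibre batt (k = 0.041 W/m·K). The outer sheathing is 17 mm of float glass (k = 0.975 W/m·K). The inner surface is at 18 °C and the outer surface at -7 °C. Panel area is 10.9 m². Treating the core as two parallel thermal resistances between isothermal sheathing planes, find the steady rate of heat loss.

Q ≈ 4500 W

Sheathing layers in series; stud and cavity paths in parallel between them.
R_inner = 0.016/(0.812×10.9) = 0.001808 K/W
R_stud  = 0.14/(49.5×0.12×10.9) = 0.002162 K/W
R_cav   = 0.14/(0.041×0.88×10.9) = 0.356 K/W
1/R_core = 1/R_stud + 1/R_cav → R_core = 0.002149 K/W
R_outer = 0.017/(0.975×10.9) = 0.0016 K/W
R_total = 0.005557 K/W
Q = ΔT/R_total = 25/0.005557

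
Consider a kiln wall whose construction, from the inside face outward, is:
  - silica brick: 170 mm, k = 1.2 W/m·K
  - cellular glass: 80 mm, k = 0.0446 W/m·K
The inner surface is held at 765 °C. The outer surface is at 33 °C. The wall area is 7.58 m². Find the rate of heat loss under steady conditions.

Q ≈ 2870 W

Model the wall as resistances in series:
R_silica brick = L/(kA) = 0.17/(1.2×7.58) = 0.01869 K/W
R_cellular glass = L/(kA) = 0.08/(0.0446×7.58) = 0.2366 K/W
R_total = 0.2553 K/W
Q = ΔT / R_total = 732 / 0.2553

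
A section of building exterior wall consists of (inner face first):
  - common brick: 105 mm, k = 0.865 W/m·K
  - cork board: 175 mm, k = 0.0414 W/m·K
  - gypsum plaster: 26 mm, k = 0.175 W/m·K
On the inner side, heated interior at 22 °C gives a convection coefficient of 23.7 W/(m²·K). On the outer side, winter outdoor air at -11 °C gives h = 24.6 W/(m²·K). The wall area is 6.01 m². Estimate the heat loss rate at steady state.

Model the wall as resistances in series:
R_inner film = 1/(h_i·A) = 1/(23.7×6.01) = 0.007021 K/W
R_common brick = L/(kA) = 0.105/(0.865×6.01) = 0.0202 K/W
R_cork board = L/(kA) = 0.175/(0.0414×6.01) = 0.7033 K/W
R_gypsum plaster = L/(kA) = 0.026/(0.175×6.01) = 0.02472 K/W
R_outer film = 1/(h_o·A) = 1/(24.6×6.01) = 0.006764 K/W
R_total = 0.762 K/W
Q = ΔT / R_total = 33 / 0.762

Q ≈ 43.3 W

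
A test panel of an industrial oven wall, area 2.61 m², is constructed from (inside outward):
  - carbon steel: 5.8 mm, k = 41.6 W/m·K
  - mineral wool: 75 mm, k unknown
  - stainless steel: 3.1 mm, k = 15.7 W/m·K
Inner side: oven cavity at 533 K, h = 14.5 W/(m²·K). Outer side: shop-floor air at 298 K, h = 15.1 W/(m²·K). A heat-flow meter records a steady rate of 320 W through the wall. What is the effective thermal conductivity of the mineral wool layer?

Series thermal resistances:
R_inner film = 1/(h_i·A) = 1/(14.5×2.61) = 0.02642 K/W
R_carbon steel = L/(kA) = 0.0058/(41.6×2.61) = 5.342×10^-5 K/W
R_stainless steel = L/(kA) = 0.0031/(15.7×2.61) = 7.565×10^-5 K/W
R_outer film = 1/(h_o·A) = 1/(15.1×2.61) = 0.02537 K/W
Sum of known resistances R_other = 0.05193 K/W
Total R = ΔT/Q = 235/320 = 0.7344 K/W
R_mineral wool = R_total − R_other = 0.6824 K/W
k = L/(R·A) = 0.075/(0.6824×2.61)

k ≈ 0.0421 W/(m·K)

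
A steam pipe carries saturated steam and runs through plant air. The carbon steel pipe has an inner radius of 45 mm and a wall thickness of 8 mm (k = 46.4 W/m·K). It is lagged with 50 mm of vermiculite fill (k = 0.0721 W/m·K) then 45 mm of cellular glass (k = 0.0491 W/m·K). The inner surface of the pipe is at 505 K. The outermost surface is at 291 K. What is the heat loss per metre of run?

Radial resistances (cylindrical: R_cond = ln(r_o/r_i)/(2πkL), R_conv = 1/(h·2πrL)):
R_carbon steel pipe wall = ln(53/45)/(2π×46.4×1) = 5.613×10^-4 K/W
R_vermiculite fill = ln(103/53)/(2π×0.0721×1) = 1.467 K/W
R_cellular glass = ln(148/103)/(2π×0.0491×1) = 1.175 K/W
R_total = 2.642 K/W
Q = ΔT/R_total = 214/2.642

q′ ≈ 81 W/m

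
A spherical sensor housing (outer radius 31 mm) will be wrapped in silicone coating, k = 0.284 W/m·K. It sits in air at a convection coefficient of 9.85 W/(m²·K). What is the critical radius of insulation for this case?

For a sphere r_cr = 2k/h = 2×0.284/9.85
r_cr = 57.7 mm; since the bare radius (31 mm) is below r_cr, adding a thin layer of insulation will *increase* heat loss.

r_cr ≈ 57.7 mm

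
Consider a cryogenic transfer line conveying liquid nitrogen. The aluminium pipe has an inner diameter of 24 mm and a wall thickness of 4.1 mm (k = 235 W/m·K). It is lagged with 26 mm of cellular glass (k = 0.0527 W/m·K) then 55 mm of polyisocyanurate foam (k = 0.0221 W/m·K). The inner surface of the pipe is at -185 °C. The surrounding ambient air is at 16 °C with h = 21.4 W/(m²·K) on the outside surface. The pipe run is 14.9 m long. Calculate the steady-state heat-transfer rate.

Q ≈ 333 W

Treating each annulus and film as a series resistance:
R_aluminium pipe wall = ln(16.1/12)/(2π×235×14.9) = 1.336×10^-5 K/W
R_cellular glass = ln(42.1/16.1)/(2π×0.0527×14.9) = 0.1948 K/W
R_polyisocyanurate foam = ln(97.1/42.1)/(2π×0.0221×14.9) = 0.4039 K/W
R_outer film = 1/(h_o·2πr_oL) = 1/(21.4×2π×0.0971×14.9) = 0.00514 K/W
R_total = 0.6039 K/W
Q = ΔT/R_total = 201/0.6039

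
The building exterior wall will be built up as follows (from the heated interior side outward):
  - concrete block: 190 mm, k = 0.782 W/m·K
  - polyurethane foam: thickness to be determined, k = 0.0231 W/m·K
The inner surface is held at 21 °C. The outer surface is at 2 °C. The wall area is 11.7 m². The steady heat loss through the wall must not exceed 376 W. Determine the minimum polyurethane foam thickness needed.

L ≈ 8.04 mm

Thermal resistances in series:
R_concrete block = L/(kA) = 0.19/(0.782×11.7) = 0.02077 K/W
Sum of the known resistances R_other = 0.02077 K/W
Required total resistance R_tot = ΔT/Q_allow = 19/376 = 0.05053 K/W
R_polyurethane foam = R_tot − R_other = 0.02977 K/W
L = R·k·A = 0.02977×0.0231×11.7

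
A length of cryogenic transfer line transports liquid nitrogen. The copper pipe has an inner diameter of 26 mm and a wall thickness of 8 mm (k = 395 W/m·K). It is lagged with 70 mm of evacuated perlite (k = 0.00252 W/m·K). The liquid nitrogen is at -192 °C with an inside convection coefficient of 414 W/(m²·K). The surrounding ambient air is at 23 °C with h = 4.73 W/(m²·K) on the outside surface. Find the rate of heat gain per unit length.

q′ ≈ 2.31 W/m

Per-layer cylindrical resistances, series-summed:
R_inner film = 1/(h_i·2πr₁L) = 1/(414×2π×0.013×1) = 0.02957 K/W
R_copper pipe wall = ln(21/13)/(2π×395×1) = 1.932×10^-4 K/W
R_evacuated perlite = ln(91/21)/(2π×0.00252×1) = 92.61 K/W
R_outer film = 1/(h_o·2πr_oL) = 1/(4.73×2π×0.091×1) = 0.3698 K/W
R_total = 93.01 K/W
Q = ΔT/R_total = 215/93.01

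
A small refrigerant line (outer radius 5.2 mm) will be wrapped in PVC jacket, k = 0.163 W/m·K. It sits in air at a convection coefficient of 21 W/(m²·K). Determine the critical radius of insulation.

For a cylinder r_cr = k/h = 0.163/21
r_cr = 7.76 mm; since the bare radius (5.2 mm) is below r_cr, adding a thin layer of insulation will *increase* heat loss.

r_cr ≈ 7.76 mm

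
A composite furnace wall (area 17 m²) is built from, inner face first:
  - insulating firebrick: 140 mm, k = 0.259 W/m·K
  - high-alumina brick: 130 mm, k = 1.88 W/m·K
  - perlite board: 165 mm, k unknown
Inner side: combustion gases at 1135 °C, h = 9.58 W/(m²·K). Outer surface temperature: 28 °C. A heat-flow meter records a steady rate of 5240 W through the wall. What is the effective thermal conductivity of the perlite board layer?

Series thermal resistances:
R_inner film = 1/(h_i·A) = 1/(9.58×17) = 0.00614 K/W
R_insulating firebrick = L/(kA) = 0.14/(0.259×17) = 0.0318 K/W
R_high-alumina brick = L/(kA) = 0.13/(1.88×17) = 0.004068 K/W
Sum of known resistances R_other = 0.042 K/W
Total R = ΔT/Q = 1107/5240 = 0.2113 K/W
R_perlite board = R_total − R_other = 0.1693 K/W
k = L/(R·A) = 0.165/(0.1693×17)

k ≈ 0.0573 W/(m·K)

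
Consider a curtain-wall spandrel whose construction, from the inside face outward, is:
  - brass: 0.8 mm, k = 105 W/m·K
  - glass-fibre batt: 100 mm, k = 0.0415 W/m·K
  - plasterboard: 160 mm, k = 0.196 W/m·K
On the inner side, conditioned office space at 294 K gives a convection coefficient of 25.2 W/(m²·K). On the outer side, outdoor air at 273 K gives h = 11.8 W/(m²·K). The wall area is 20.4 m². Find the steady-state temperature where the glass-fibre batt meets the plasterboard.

Series thermal resistances:
R_inner film = 1/(h_i·A) = 1/(25.2×20.4) = 0.001945 K/W
R_brass = L/(kA) = 0.0008/(105×20.4) = 3.735×10^-7 K/W
R_glass-fibre batt = L/(kA) = 0.1/(0.0415×20.4) = 0.1181 K/W
R_plasterboard = L/(kA) = 0.16/(0.196×20.4) = 0.04002 K/W
R_outer film = 1/(h_o·A) = 1/(11.8×20.4) = 0.004154 K/W
R_total = 0.1642 K/W;  Q = ΔT/R_total = 21/0.1642 = 127.9 W
T_interface = T_inner − Q·ΣR(inner→interface) = 294 − 128×0.1201

T ≈ 279 K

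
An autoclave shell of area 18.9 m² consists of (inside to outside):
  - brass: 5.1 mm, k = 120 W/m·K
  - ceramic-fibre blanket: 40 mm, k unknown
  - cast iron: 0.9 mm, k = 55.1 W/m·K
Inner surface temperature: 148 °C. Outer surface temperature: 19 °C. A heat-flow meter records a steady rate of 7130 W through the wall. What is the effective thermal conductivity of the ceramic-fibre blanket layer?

k ≈ 0.117 W/(m·K)

Treating each layer as a thermal resistance in series:
R_brass = L/(kA) = 0.0051/(120×18.9) = 2.249×10^-6 K/W
R_cast iron = L/(kA) = 0.0009/(55.1×18.9) = 8.642×10^-7 K/W
Sum of known resistances R_other = 3.113×10^-6 K/W
Total R = ΔT/Q = 129/7130 = 0.01809 K/W
R_ceramic-fibre blanket = R_total − R_other = 0.01809 K/W
k = L/(R·A) = 0.04/(0.01809×18.9)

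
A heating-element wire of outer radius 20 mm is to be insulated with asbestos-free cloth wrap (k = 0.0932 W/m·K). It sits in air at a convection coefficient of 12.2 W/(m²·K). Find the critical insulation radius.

r_cr ≈ 7.64 mm

For a cylinder r_cr = k/h = 0.0932/12.2
r_cr = 7.64 mm; since the bare radius (20 mm) is above r_cr, any added insulation will reduce heat loss.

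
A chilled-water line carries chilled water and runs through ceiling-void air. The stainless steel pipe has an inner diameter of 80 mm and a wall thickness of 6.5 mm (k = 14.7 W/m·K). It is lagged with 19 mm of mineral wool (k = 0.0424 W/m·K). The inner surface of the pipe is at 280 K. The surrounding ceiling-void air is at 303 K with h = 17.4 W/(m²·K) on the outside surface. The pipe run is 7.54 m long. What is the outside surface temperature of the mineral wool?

T ≈ 301 K

Per-layer cylindrical resistances, series-summed:
R_stainless steel pipe wall = ln(46.5/40)/(2π×14.7×7.54) = 2.162×10^-4 K/W
R_mineral wool = ln(65.5/46.5)/(2π×0.0424×7.54) = 0.1706 K/W
R_outer film = 1/(h_o·2πr_oL) = 1/(17.4×2π×0.0655×7.54) = 0.01852 K/W
R_total = 0.1893 K/W
Q = ΔT/R_total = 23/0.1893
Q = 122 W
T_interface = T_inner + Q·ΣR(inner→interface) = 280 + 122×0.1708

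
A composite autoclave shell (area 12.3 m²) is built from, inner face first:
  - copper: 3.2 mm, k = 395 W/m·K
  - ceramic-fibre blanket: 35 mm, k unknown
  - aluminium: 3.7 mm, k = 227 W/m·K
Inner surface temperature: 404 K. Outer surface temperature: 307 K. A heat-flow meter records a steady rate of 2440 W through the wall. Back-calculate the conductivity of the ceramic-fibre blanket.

k ≈ 0.0716 W/(m·K)

Thermal resistances in series:
R_copper = L/(kA) = 0.0032/(395×12.3) = 6.586×10^-7 K/W
R_aluminium = L/(kA) = 0.0037/(227×12.3) = 1.325×10^-6 K/W
Sum of known resistances R_other = 1.984×10^-6 K/W
Total R = ΔT/Q = 97/2440 = 0.03975 K/W
R_ceramic-fibre blanket = R_total − R_other = 0.03975 K/W
k = L/(R·A) = 0.035/(0.03975×12.3)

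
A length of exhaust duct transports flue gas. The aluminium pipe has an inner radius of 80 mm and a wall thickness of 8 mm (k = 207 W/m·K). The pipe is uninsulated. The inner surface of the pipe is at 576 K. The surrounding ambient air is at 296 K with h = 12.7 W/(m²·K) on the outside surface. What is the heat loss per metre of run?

q′ ≈ 1970 W/m

Radial resistances (cylindrical: R_cond = ln(r_o/r_i)/(2πkL), R_conv = 1/(h·2πrL)):
R_aluminium pipe wall = ln(88/80)/(2π×207×1) = 7.328×10^-5 K/W
R_outer film = 1/(h_o·2πr_oL) = 1/(12.7×2π×0.088×1) = 0.1424 K/W
R_total = 0.1425 K/W
Q = ΔT/R_total = 280/0.1425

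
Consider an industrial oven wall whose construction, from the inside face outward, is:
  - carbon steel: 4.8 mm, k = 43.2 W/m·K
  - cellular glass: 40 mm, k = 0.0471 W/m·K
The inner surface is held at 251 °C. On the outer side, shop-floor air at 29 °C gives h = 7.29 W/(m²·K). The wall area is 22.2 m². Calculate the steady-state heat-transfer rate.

Thermal resistances in series:
R_carbon steel = L/(kA) = 0.0048/(43.2×22.2) = 5.005×10^-6 K/W
R_cellular glass = L/(kA) = 0.04/(0.0471×22.2) = 0.03825 K/W
R_outer film = 1/(h_o·A) = 1/(7.29×22.2) = 0.006179 K/W
R_total = 0.04444 K/W
Q = ΔT / R_total = 222 / 0.04444

Q ≈ 5000 W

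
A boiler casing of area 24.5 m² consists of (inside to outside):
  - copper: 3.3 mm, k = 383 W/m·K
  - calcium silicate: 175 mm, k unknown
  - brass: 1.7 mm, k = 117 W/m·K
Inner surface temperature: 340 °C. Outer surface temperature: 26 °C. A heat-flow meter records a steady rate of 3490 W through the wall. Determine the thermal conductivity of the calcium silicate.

Treating each layer as a thermal resistance in series:
R_copper = L/(kA) = 0.0033/(383×24.5) = 3.517×10^-7 K/W
R_brass = L/(kA) = 0.0017/(117×24.5) = 5.931×10^-7 K/W
Sum of known resistances R_other = 9.447×10^-7 K/W
Total R = ΔT/Q = 314/3490 = 0.08997 K/W
R_calcium silicate = R_total − R_other = 0.08997 K/W
k = L/(R·A) = 0.175/(0.08997×24.5)

k ≈ 0.0794 W/(m·K)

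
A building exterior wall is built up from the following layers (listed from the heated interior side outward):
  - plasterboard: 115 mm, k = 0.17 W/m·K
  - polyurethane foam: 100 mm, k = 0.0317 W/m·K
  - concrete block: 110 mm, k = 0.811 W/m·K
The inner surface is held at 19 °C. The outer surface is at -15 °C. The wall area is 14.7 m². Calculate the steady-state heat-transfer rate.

Q ≈ 126 W

Using the resistance-network approach (series):
R_plasterboard = L/(kA) = 0.115/(0.17×14.7) = 0.04602 K/W
R_polyurethane foam = L/(kA) = 0.1/(0.0317×14.7) = 0.2146 K/W
R_concrete block = L/(kA) = 0.11/(0.811×14.7) = 0.009227 K/W
R_total = 0.2698 K/W
Q = ΔT / R_total = 34 / 0.2698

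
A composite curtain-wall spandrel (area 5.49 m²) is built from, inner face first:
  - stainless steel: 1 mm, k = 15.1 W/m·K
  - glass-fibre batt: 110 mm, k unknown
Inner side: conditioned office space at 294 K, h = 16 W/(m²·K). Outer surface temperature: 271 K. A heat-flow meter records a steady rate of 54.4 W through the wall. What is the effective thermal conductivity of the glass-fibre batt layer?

Series thermal resistances:
R_inner film = 1/(h_i·A) = 1/(16×5.49) = 0.01138 K/W
R_stainless steel = L/(kA) = 0.001/(15.1×5.49) = 1.206×10^-5 K/W
Sum of known resistances R_other = 0.0114 K/W
Total R = ΔT/Q = 23/54.4 = 0.4228 K/W
R_glass-fibre batt = R_total − R_other = 0.4114 K/W
k = L/(R·A) = 0.11/(0.4114×5.49)

k ≈ 0.0487 W/(m·K)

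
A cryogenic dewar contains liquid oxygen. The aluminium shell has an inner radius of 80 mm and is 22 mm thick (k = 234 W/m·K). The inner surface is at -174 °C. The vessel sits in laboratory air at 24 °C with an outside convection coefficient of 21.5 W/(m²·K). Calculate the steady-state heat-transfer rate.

Spherical conduction: R = (1/r_in − 1/r_out)/(4πk) per layer; series-sum.
R_aluminium shell = (1/0.08 − 1/0.102)/(4π×234) = 9.169×10^-4 K/W
R_outer film = 1/(h·4πr_o²) = 1/(21.5×4π×0.102²) = 0.3558 K/W
R_total = 0.3567 K/W
Q = ΔT/R_total = 198/0.3567

Q ≈ 555 W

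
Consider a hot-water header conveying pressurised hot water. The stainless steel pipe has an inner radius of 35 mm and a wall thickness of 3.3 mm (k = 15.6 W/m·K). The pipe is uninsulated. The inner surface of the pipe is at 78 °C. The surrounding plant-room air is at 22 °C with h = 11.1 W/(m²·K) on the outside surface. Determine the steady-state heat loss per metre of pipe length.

q′ ≈ 149 W/m

Per-layer cylindrical resistances, series-summed:
R_stainless steel pipe wall = ln(38.3/35)/(2π×15.6×1) = 9.192×10^-4 K/W
R_outer film = 1/(h_o·2πr_oL) = 1/(11.1×2π×0.0383×1) = 0.3744 K/W
R_total = 0.3753 K/W
Q = ΔT/R_total = 56/0.3753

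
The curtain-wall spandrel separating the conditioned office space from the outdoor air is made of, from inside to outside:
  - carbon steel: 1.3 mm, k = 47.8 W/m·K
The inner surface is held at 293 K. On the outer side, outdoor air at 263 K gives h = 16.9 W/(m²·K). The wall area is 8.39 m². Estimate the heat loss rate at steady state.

Q ≈ 4250 W

Using the resistance-network approach (series):
R_carbon steel = L/(kA) = 0.0013/(47.8×8.39) = 3.242×10^-6 K/W
R_outer film = 1/(h_o·A) = 1/(16.9×8.39) = 0.007053 K/W
R_total = 0.007056 K/W
Q = ΔT / R_total = 30 / 0.007056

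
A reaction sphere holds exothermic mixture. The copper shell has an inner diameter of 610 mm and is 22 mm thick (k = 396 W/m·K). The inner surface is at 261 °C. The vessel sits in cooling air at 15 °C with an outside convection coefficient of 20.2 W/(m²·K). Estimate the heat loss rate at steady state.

Spherical conduction: R = (1/r_in − 1/r_out)/(4πk) per layer; series-sum.
R_copper shell = (1/0.305 − 1/0.327)/(4π×396) = 4.433×10^-5 K/W
R_outer film = 1/(h·4πr_o²) = 1/(20.2×4π×0.327²) = 0.03684 K/W
R_total = 0.03689 K/W
Q = ΔT/R_total = 246/0.03689

Q ≈ 6670 W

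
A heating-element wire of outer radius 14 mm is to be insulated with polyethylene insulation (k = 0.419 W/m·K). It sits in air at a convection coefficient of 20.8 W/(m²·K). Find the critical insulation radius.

For a cylinder r_cr = k/h = 0.419/20.8
r_cr = 20.1 mm; since the bare radius (14 mm) is below r_cr, adding a thin layer of insulation will *increase* heat loss.

r_cr ≈ 20.1 mm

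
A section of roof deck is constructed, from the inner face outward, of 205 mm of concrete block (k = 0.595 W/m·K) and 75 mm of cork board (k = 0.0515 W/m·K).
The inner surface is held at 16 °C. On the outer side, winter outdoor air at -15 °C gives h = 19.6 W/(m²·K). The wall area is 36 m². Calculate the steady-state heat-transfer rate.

Thermal resistances in series:
R_concrete block = L/(kA) = 0.205/(0.595×36) = 0.00957 K/W
R_cork board = L/(kA) = 0.075/(0.0515×36) = 0.04045 K/W
R_outer film = 1/(h_o·A) = 1/(19.6×36) = 0.001417 K/W
R_total = 0.05144 K/W
Q = ΔT / R_total = 31 / 0.05144

Q ≈ 603 W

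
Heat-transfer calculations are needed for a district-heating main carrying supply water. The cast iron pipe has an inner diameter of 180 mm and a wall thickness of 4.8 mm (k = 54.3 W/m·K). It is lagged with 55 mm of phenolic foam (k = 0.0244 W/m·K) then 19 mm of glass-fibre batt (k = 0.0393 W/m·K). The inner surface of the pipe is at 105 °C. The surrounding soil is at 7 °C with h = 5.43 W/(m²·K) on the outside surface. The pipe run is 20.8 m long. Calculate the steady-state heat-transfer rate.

Q ≈ 560 W

Cylindrical conduction, so R = ln(r₂/r₁)/(2πkL) per layer, in series:
R_cast iron pipe wall = ln(94.8/90)/(2π×54.3×20.8) = 7.322×10^-6 K/W
R_phenolic foam = ln(149.8/94.8)/(2π×0.0244×20.8) = 0.1435 K/W
R_glass-fibre batt = ln(168.8/149.8)/(2π×0.0393×20.8) = 0.02325 K/W
R_outer film = 1/(h_o·2πr_oL) = 1/(5.43×2π×0.1688×20.8) = 0.008348 K/W
R_total = 0.1751 K/W
Q = ΔT/R_total = 98/0.1751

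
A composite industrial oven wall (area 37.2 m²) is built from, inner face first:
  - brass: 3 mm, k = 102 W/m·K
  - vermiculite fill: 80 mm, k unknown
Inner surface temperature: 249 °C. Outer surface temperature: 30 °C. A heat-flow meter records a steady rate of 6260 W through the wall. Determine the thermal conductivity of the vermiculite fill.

Model the wall as resistances in series:
R_brass = L/(kA) = 0.003/(102×37.2) = 7.906×10^-7 K/W
Sum of known resistances R_other = 7.906×10^-7 K/W
Total R = ΔT/Q = 219/6260 = 0.03498 K/W
R_vermiculite fill = R_total − R_other = 0.03498 K/W
k = L/(R·A) = 0.08/(0.03498×37.2)

k ≈ 0.0615 W/(m·K)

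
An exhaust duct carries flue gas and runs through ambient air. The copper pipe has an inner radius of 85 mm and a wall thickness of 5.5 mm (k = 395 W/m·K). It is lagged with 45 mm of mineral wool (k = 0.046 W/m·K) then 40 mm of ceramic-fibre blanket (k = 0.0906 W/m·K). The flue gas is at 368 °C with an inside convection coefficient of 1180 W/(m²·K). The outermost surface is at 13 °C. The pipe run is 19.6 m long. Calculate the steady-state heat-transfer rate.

Q ≈ 3760 W

For a radial system each layer contributes R = ln(r_out/r_in)/(2πkL); films add R = 1/(hA).
R_inner film = 1/(h_i·2πr₁L) = 1/(1180×2π×0.085×19.6) = 8.096×10^-5 K/W
R_copper pipe wall = ln(90.5/85)/(2π×395×19.6) = 1.289×10^-6 K/W
R_mineral wool = ln(135.5/90.5)/(2π×0.046×19.6) = 0.07125 K/W
R_ceramic-fibre blanket = ln(175.5/135.5)/(2π×0.0906×19.6) = 0.02318 K/W
R_total = 0.09452 K/W
Q = ΔT/R_total = 355/0.09452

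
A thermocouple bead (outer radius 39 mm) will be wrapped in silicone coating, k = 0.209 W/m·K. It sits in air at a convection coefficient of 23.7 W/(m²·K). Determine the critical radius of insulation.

r_cr ≈ 17.6 mm

For a sphere r_cr = 2k/h = 2×0.209/23.7
r_cr = 17.6 mm; since the bare radius (39 mm) is above r_cr, any added insulation will reduce heat loss.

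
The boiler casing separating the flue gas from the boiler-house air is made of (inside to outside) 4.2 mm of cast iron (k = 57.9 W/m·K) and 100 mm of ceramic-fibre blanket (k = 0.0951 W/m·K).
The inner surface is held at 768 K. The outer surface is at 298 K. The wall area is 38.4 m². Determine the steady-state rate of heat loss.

Model the wall as resistances in series:
R_cast iron = L/(kA) = 0.0042/(57.9×38.4) = 1.889×10^-6 K/W
R_ceramic-fibre blanket = L/(kA) = 0.1/(0.0951×38.4) = 0.02738 K/W
R_total = 0.02739 K/W
Q = ΔT / R_total = 470 / 0.02739

Q ≈ 17200 W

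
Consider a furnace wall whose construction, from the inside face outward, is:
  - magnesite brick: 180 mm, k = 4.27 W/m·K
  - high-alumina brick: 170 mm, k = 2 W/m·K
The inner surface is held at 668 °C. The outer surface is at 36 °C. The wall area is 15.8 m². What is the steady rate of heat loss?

Thermal resistances in series:
R_magnesite brick = L/(kA) = 0.18/(4.27×15.8) = 0.002668 K/W
R_high-alumina brick = L/(kA) = 0.17/(2×15.8) = 0.00538 K/W
R_total = 0.008048 K/W
Q = ΔT / R_total = 632 / 0.008048

Q ≈ 78500 W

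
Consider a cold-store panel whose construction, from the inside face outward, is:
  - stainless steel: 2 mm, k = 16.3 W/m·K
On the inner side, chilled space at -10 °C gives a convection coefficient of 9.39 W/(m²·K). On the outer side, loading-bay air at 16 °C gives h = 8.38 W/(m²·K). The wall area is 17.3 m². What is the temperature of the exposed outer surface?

T ≈ 2.27 °C

Series thermal resistances:
R_inner film = 1/(h_i·A) = 1/(9.39×17.3) = 0.006156 K/W
R_stainless steel = L/(kA) = 0.002/(16.3×17.3) = 7.092×10^-6 K/W
R_outer film = 1/(h_o·A) = 1/(8.38×17.3) = 0.006898 K/W
R_total = 0.01306 K/W;  Q = ΔT/R_total = 26/0.01306 = 1991 W
T_interface = T_inner + Q·ΣR(inner→interface) = -10 + 1990×0.006163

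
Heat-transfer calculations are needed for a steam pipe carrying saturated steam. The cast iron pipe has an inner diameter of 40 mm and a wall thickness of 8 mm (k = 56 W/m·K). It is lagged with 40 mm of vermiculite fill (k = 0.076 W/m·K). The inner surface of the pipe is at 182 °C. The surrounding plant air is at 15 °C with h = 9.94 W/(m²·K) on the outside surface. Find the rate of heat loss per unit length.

Per-layer cylindrical resistances, series-summed:
R_cast iron pipe wall = ln(28/20)/(2π×56×1) = 9.563×10^-4 K/W
R_vermiculite fill = ln(68/28)/(2π×0.076×1) = 1.858 K/W
R_outer film = 1/(h_o·2πr_oL) = 1/(9.94×2π×0.068×1) = 0.2355 K/W
R_total = 2.095 K/W
Q = ΔT/R_total = 167/2.095

q′ ≈ 79.7 W/m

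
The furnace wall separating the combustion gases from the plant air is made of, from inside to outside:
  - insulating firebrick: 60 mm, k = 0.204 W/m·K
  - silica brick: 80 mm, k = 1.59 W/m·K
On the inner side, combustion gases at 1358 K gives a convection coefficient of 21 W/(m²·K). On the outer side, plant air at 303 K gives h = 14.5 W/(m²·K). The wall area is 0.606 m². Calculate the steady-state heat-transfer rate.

Q ≈ 1390 W

Thermal resistances in series:
R_inner film = 1/(h_i·A) = 1/(21×0.606) = 0.07858 K/W
R_insulating firebrick = L/(kA) = 0.06/(0.204×0.606) = 0.4853 K/W
R_silica brick = L/(kA) = 0.08/(1.59×0.606) = 0.08303 K/W
R_outer film = 1/(h_o·A) = 1/(14.5×0.606) = 0.1138 K/W
R_total = 0.7608 K/W
Q = ΔT / R_total = 1055 / 0.7608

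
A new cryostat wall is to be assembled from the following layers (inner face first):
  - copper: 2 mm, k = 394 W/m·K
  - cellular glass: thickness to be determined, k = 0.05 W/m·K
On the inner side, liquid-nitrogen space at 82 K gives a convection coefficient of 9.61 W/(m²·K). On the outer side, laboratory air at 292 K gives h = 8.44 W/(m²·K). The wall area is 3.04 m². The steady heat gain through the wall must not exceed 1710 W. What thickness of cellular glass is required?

L ≈ 7.54 mm

Model the wall as resistances in series:
R_inner film = 1/(h_i·A) = 1/(9.61×3.04) = 0.03423 K/W
R_copper = L/(kA) = 0.002/(394×3.04) = 1.67×10^-6 K/W
R_outer film = 1/(h_o·A) = 1/(8.44×3.04) = 0.03897 K/W
Sum of the known resistances R_other = 0.07321 K/W
Required total resistance R_tot = ΔT/Q_allow = 210/1710 = 0.1228 K/W
R_cellular glass = R_tot − R_other = 0.0496 K/W
L = R·k·A = 0.0496×0.05×3.04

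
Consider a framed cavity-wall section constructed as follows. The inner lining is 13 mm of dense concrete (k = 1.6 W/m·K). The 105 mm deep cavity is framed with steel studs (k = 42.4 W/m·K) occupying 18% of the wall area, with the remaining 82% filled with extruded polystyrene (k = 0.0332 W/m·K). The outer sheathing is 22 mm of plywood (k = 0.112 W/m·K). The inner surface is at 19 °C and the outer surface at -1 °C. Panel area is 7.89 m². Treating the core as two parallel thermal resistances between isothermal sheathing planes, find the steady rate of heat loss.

Sheathing layers in series; stud and cavity paths in parallel between them.
R_inner = 0.013/(1.6×7.89) = 0.00103 K/W
R_stud  = 0.105/(42.4×0.18×7.89) = 0.001744 K/W
R_cav   = 0.105/(0.0332×0.82×7.89) = 0.4888 K/W
1/R_core = 1/R_stud + 1/R_cav → R_core = 0.001738 K/W
R_outer = 0.022/(0.112×7.89) = 0.0249 K/W
R_total = 0.02766 K/W
Q = ΔT/R_total = 20/0.02766

Q ≈ 723 W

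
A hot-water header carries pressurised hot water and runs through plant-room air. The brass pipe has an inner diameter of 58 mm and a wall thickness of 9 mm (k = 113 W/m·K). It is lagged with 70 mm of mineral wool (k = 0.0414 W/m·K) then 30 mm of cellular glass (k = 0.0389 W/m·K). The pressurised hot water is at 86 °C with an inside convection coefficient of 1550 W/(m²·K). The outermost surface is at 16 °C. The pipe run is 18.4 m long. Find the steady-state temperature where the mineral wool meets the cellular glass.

Radial resistances (cylindrical: R_cond = ln(r_o/r_i)/(2πkL), R_conv = 1/(h·2πrL)):
R_inner film = 1/(h_i·2πr₁L) = 1/(1550×2π×0.029×18.4) = 1.924×10^-4 K/W
R_brass pipe wall = ln(38/29)/(2π×113×18.4) = 2.069×10^-5 K/W
R_mineral wool = ln(108/38)/(2π×0.0414×18.4) = 0.2182 K/W
R_cellular glass = ln(138/108)/(2π×0.0389×18.4) = 0.0545 K/W
R_total = 0.273 K/W
Q = ΔT/R_total = 70/0.273
Q = 256 W
T_interface = T_inner − Q·ΣR(inner→interface) = 86 − 256×0.2185

T ≈ 30 °C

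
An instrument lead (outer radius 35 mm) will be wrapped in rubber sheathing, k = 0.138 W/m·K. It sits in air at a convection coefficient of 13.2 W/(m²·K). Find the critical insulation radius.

r_cr ≈ 10.5 mm

For a cylinder r_cr = k/h = 0.138/13.2
r_cr = 10.5 mm; since the bare radius (35 mm) is above r_cr, any added insulation will reduce heat loss.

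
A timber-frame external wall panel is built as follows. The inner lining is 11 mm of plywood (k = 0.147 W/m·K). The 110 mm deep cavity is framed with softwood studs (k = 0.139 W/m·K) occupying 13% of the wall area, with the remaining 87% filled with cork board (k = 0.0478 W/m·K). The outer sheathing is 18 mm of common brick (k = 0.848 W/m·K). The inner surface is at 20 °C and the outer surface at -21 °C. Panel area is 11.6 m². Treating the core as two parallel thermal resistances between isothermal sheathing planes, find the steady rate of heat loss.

Sheathing layers in series; stud and cavity paths in parallel between them.
R_inner = 0.011/(0.147×11.6) = 0.006451 K/W
R_stud  = 0.11/(0.139×0.13×11.6) = 0.5248 K/W
R_cav   = 0.11/(0.0478×0.87×11.6) = 0.228 K/W
1/R_core = 1/R_stud + 1/R_cav → R_core = 0.159 K/W
R_outer = 0.018/(0.848×11.6) = 0.00183 K/W
R_total = 0.1672 K/W
Q = ΔT/R_total = 41/0.1672

Q ≈ 245 W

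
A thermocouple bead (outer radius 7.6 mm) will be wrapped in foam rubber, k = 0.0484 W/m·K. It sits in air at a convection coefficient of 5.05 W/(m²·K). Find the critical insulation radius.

r_cr ≈ 19.2 mm

For a sphere r_cr = 2k/h = 2×0.0484/5.05
r_cr = 19.2 mm; since the bare radius (7.6 mm) is below r_cr, adding a thin layer of insulation will *increase* heat loss.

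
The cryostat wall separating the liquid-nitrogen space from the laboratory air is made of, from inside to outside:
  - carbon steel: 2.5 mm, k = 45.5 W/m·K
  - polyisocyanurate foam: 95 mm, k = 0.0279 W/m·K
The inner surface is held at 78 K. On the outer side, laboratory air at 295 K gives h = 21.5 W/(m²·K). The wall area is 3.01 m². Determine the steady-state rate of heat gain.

Using the resistance-network approach (series):
R_carbon steel = L/(kA) = 0.0025/(45.5×3.01) = 1.825×10^-5 K/W
R_polyisocyanurate foam = L/(kA) = 0.095/(0.0279×3.01) = 1.131 K/W
R_outer film = 1/(h_o·A) = 1/(21.5×3.01) = 0.01545 K/W
R_total = 1.147 K/W
Q = ΔT / R_total = 217 / 1.147

Q ≈ 189 W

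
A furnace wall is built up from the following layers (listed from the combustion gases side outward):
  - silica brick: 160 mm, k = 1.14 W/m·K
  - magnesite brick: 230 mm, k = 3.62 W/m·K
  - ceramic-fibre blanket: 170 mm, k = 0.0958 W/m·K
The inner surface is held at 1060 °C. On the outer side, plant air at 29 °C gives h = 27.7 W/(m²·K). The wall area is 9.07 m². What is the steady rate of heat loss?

Treating each layer as a thermal resistance in series:
R_silica brick = L/(kA) = 0.16/(1.14×9.07) = 0.01547 K/W
R_magnesite brick = L/(kA) = 0.23/(3.62×9.07) = 0.007005 K/W
R_ceramic-fibre blanket = L/(kA) = 0.17/(0.0958×9.07) = 0.1956 K/W
R_outer film = 1/(h_o·A) = 1/(27.7×9.07) = 0.00398 K/W
R_total = 0.2221 K/W
Q = ΔT / R_total = 1031 / 0.2221

Q ≈ 4640 W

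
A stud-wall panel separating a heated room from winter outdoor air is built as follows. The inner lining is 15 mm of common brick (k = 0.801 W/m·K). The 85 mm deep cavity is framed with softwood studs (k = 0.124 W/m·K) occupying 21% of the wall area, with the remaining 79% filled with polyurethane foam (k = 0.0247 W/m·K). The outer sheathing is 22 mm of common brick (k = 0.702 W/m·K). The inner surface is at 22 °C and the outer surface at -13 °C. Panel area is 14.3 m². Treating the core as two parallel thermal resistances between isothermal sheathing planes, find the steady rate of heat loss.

Sheathing layers in series; stud and cavity paths in parallel between them.
R_inner = 0.015/(0.801×14.3) = 0.00131 K/W
R_stud  = 0.085/(0.124×0.21×14.3) = 0.2283 K/W
R_cav   = 0.085/(0.0247×0.79×14.3) = 0.3046 K/W
1/R_core = 1/R_stud + 1/R_cav → R_core = 0.1305 K/W
R_outer = 0.022/(0.702×14.3) = 0.002192 K/W
R_total = 0.134 K/W
Q = ΔT/R_total = 35/0.134

Q ≈ 261 W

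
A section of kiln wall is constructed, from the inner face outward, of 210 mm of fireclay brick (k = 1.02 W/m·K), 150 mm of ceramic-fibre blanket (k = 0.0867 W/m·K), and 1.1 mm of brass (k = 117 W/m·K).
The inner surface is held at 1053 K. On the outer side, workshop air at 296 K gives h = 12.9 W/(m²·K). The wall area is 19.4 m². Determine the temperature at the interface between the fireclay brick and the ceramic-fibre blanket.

T ≈ 976 K

Series thermal resistances:
R_fireclay brick = L/(kA) = 0.21/(1.02×19.4) = 0.01061 K/W
R_ceramic-fibre blanket = L/(kA) = 0.15/(0.0867×19.4) = 0.08918 K/W
R_brass = L/(kA) = 0.0011/(117×19.4) = 4.846×10^-7 K/W
R_outer film = 1/(h_o·A) = 1/(12.9×19.4) = 0.003996 K/W
R_total = 0.1038 K/W;  Q = ΔT/R_total = 757/0.1038 = 7294 W
T_interface = T_inner − Q·ΣR(inner→interface) = 1053 − 7290×0.01061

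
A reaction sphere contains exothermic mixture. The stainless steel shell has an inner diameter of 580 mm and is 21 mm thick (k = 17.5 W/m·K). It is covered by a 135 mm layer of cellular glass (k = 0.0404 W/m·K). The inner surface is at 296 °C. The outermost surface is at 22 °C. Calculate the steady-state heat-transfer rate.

Q ≈ 143 W

Radial (spherical) resistances in series:
R_stainless steel shell = (1/0.29 − 1/0.311)/(4π×17.5) = 0.001059 K/W
R_cellular glass = (1/0.311 − 1/0.446)/(4π×0.0404) = 1.917 K/W
R_total = 1.918 K/W
Q = ΔT/R_total = 274/1.918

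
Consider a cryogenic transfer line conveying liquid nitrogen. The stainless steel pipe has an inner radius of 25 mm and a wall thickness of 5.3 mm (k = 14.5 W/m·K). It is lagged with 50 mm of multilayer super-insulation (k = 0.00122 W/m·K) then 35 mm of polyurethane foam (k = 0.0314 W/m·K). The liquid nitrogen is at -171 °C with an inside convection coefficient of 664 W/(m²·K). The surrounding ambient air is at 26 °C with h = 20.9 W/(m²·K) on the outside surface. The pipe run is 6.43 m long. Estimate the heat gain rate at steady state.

Treating each annulus and film as a series resistance:
R_inner film = 1/(h_i·2πr₁L) = 1/(664×2π×0.025×6.43) = 0.001491 K/W
R_stainless steel pipe wall = ln(30.3/25)/(2π×14.5×6.43) = 3.282×10^-4 K/W
R_multilayer super-insulation = ln(80.3/30.3)/(2π×0.00122×6.43) = 19.77 K/W
R_polyurethane foam = ln(115.3/80.3)/(2π×0.0314×6.43) = 0.2852 K/W
R_outer film = 1/(h_o·2πr_oL) = 1/(20.9×2π×0.1153×6.43) = 0.01027 K/W
R_total = 20.07 K/W
Q = ΔT/R_total = 197/20.07

Q ≈ 9.82 W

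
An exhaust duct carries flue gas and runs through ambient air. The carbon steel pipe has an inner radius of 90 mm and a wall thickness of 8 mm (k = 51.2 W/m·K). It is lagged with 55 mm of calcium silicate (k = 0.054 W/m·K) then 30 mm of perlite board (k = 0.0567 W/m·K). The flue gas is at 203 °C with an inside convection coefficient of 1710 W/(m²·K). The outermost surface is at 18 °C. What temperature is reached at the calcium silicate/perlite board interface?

T ≈ 69.2 °C

Treating each annulus and film as a series resistance:
R_inner film = 1/(h_i·2πr₁L) = 1/(1710×2π×0.09×1) = 0.001034 K/W
R_carbon steel pipe wall = ln(98/90)/(2π×51.2×1) = 2.647×10^-4 K/W
R_calcium silicate = ln(153/98)/(2π×0.054×1) = 1.313 K/W
R_perlite board = ln(183/153)/(2π×0.0567×1) = 0.5026 K/W
R_total = 1.817 K/W
Q = ΔT/R_total = 185/1.817
Q = 102 W/m
T_interface = T_inner − Q·ΣR(inner→interface) = 203 − 102×1.314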